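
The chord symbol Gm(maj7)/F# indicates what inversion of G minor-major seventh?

third inversion

Gm(maj7)/F# means G minor-major seventh with F# in the bass. F# is the seventh of G minor-major seventh (G–Bb–D–F#), so this is third inversion.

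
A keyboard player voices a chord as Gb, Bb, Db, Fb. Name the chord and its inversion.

Gb dominant seventh, root position

Reducing to letter names: Gb, Bb, Db, Fb. These stack in thirds as Gb–Bb–Db–Fb — a Gb dominant seventh chord.
The lowest note is Gb, the root of the chord, so this is root position (figured bass 7).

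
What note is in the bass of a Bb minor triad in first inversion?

Db

Bb minor is Bb–Db–F. First inversion places the third in the bass: Db.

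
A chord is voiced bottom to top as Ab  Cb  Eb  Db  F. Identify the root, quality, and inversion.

The distinct note names are Ab, Cb, Eb, Db, F. Stacked in thirds they read Db–F–Ab–Cb–Eb, which is a dominant ninth chord on Db.
Ab is the fifth of Db dominant ninth; fifth in the bass means second inversion.

Db dominant ninth, second inversion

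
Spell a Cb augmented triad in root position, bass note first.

Spelling Cb augmented: Cb–Eb–G. In root position the root is bass, giving Cb, Eb, G from the bottom.

Cb, Eb, G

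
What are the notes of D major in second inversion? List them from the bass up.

A, D, F#

The chord tones are D–F#–A. With the fifth (A) lowest for second inversion: A, D, F#.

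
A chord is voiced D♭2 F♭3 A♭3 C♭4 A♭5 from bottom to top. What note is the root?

The distinct letter names are Db, Fb, Ab, Cb. Arranged as a stack of thirds they read Db–Fb–Ab–Cb, so Db is the root (a Db minor seventh chord).

Db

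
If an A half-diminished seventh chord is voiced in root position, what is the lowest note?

A

The root of A half-diminished seventh (A–C–Eb–G) is A; that is the bass in root position.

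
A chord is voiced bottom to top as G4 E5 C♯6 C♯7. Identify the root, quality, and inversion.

The distinct note names are G, E, C#. Stacked in thirds they read C#–E–G, which is a diminished triad on C#.
The lowest note is G, the fifth of the chord, so this is second inversion (figured bass 6/4).

C# diminished, second inversion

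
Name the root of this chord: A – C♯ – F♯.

The distinct letter names are A, C#, F#. Arranged as a stack of thirds they read F#–A–C#, so F# is the root (an F# minor triad).

F#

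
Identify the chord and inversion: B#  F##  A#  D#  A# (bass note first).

B# minor seventh, root position

The distinct note names are B#, F##, A#, D#. Stacked in thirds they read B#–D#–F##–A#, which is a minor seventh chord on B#.
B# is the root of B# minor seventh; root in the bass means root position (figured bass 7).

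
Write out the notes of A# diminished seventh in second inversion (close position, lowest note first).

Spelling A# diminished seventh: A#–C#–E–G. In second inversion the fifth is bass, giving E, G, A#, C# from the bottom.

E, G, A#, C#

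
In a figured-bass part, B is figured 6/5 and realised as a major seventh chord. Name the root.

G

The figures 6/5 mean the third of the chord is in the bass. If B is the third of a major seventh chord, the root is G (chord tones G–B–D–F#).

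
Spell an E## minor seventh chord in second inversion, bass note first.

B##, D##, E##, G##

Spelling E## minor seventh: E##–G##–B##–D##. In second inversion the fifth is bass, giving B##, D##, E##, G## from the bottom.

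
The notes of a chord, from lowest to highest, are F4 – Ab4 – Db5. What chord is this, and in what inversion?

Reducing to letter names: F, Ab, Db. These stack in thirds as Db–F–Ab — a Db major triad.
F is the third of Db major; third in the bass means first inversion (figured bass 6).

Db major, first inversion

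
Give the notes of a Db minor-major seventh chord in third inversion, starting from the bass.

C, Db, Fb, Ab

Db minor-major seventh is Db–Fb–Ab–C. Third inversion puts the seventh (C) in the bass, with the remaining tones above: C, Db, Fb, Ab.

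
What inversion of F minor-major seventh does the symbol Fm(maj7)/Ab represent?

first inversion

Fm(maj7)/Ab means F minor-major seventh with Ab in the bass. Ab is the third of F minor-major seventh (F–Ab–C–E), so this is first inversion.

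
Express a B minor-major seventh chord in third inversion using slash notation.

Bm(maj7)/A#

Third inversion of B minor-major seventh has the seventh (A#) in the bass. As a slash chord: Bm(maj7)/A#.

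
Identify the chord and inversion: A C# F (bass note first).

F augmented, first inversion

Reducing to letter names: A, C#, F. These stack in thirds as F–A–C# — an F augmented triad.
The lowest note is A, the third of the chord, so this is first inversion (figured bass 6).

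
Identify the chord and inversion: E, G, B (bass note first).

E minor, root position

The pitch classes E, G, B arrange in thirds as E–G–B: an E minor triad.
With the root (E) in the bass, the chord is in root position (figured bass 5/3).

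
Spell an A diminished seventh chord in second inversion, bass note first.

Eb, Gb, A, C

Spelling A diminished seventh: A–C–Eb–Gb. In second inversion the fifth is bass, giving Eb, Gb, A, C from the bottom.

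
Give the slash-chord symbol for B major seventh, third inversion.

Third inversion of B major seventh has the seventh (A#) in the bass. As a slash chord: Bmaj7/A#.

Bmaj7/A#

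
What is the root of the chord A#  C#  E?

A#, C#, E are the tones of an A# diminished triad (A#–C#–E), making A# the root.

A#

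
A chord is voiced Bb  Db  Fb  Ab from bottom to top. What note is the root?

Bb

Reordering Bb, Db, Fb, Ab into stacked thirds gives Bb–Db–Fb–Ab; the bottom of that stack, Bb, is the root.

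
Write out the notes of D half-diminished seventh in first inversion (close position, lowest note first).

F, Ab, C, D

Spelling D half-diminished seventh: D–F–Ab–C. In first inversion the third is bass, giving F, Ab, C, D from the bottom.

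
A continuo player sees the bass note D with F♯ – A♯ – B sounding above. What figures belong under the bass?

6/5

The notes D, F#, A#, B stack in thirds as B–D–F#–A# — a B minor-major seventh chord. The bass D is the third, so this is first inversion: figured 6/5.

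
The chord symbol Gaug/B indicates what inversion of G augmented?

first inversion

Gaug/B means G augmented with B in the bass. B is the third of G augmented (G–B–D#), so this is first inversion.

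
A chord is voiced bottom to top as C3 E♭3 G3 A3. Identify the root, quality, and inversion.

The distinct note names are C, Eb, G, A. Stacked in thirds they read A–C–Eb–G, which is a half-diminished seventh chord on A.
C is the third of A half-diminished seventh; third in the bass means first inversion (figured bass 6/5).

A half-diminished seventh, first inversion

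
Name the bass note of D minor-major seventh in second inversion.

In second inversion the fifth is lowest. For D minor-major seventh (D–F–A–C#) that is A.

A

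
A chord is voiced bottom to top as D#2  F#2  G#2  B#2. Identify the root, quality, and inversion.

G# dominant seventh, second inversion

Reducing to letter names: D#, F#, G#, B#. These stack in thirds as G#–B#–D#–F# — a G# dominant seventh chord.
With the fifth (D#) in the bass, the chord is in second inversion (figured bass 4/3).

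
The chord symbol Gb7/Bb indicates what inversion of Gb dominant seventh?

Gb7/Bb means Gb dominant seventh with Bb in the bass. Bb is the third of Gb dominant seventh (Gb–Bb–Db–Fb), so this is first inversion.

first inversion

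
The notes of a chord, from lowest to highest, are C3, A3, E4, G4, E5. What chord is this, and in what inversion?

A minor seventh, first inversion

The pitch classes C, A, E, G arrange in thirds as A–C–E–G: an A minor seventh chord.
C is the third of A minor seventh; third in the bass means first inversion (figured bass 6/5).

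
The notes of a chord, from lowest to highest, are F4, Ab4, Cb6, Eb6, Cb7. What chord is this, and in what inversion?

F half-diminished seventh, root position

Reducing to letter names: F, Ab, Cb, Eb. These stack in thirds as F–Ab–Cb–Eb — an F half-diminished seventh chord.
The lowest note is F, the root of the chord, so this is root position (figured bass 7).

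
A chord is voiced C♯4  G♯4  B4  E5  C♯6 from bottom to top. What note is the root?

C#, G#, B, E are the tones of a C# minor seventh chord (C#–E–G#–B), making C# the root.

C#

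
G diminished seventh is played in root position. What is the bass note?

G diminished seventh is G–Bb–Db–Fb. Root position places the root in the bass: G.

G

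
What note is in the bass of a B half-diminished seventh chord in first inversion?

In first inversion the third is lowest. For B half-diminished seventh (B–D–F–A) that is D.

D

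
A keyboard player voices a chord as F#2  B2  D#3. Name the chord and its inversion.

Reducing to letter names: F#, B, D#. These stack in thirds as B–D#–F# — a B major triad.
With the fifth (F#) in the bass, the chord is in second inversion (figured bass 6/4).

B major, second inversion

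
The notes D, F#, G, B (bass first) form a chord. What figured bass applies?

4/3

The notes D, F#, G, B stack in thirds as G–B–D–F# — a G major seventh chord. The bass D is the fifth, so this is second inversion: figured 4/3.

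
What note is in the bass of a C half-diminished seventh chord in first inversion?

Eb

C half-diminished seventh is C–Eb–Gb–Bb. First inversion places the third in the bass: Eb.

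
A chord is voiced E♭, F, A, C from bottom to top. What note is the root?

F

Eb, F, A, C are the tones of an F dominant seventh chord (F–A–C–Eb), making F the root.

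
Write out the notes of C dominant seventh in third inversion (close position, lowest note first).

Spelling C dominant seventh: C–E–G–Bb. In third inversion the seventh is bass, giving Bb, C, E, G from the bottom.

Bb, C, E, G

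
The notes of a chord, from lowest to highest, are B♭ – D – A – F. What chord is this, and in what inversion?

Bb major seventh, root position

The distinct note names are Bb, D, A, F. Stacked in thirds they read Bb–D–F–A, which is a major seventh chord on Bb.
Bb is the root of Bb major seventh; root in the bass means root position (figured bass 7).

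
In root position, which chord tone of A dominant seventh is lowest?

In root position the root is lowest. For A dominant seventh (A–C#–E–G) that is A.

A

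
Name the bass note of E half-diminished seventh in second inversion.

E half-diminished seventh is E–G–Bb–D. Second inversion places the fifth in the bass: Bb.

Bb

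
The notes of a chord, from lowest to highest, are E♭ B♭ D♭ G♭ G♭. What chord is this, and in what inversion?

Reducing to letter names: Eb, Bb, Db, Gb. These stack in thirds as Eb–Gb–Bb–Db — an Eb minor seventh chord.
With the root (Eb) in the bass, the chord is in root position (figured bass 7).

Eb minor seventh, root position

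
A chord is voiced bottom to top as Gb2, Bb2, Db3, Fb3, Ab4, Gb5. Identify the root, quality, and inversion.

Gb dominant ninth, root position

The distinct note names are Gb, Bb, Db, Fb, Ab. Stacked in thirds they read Gb–Bb–Db–Fb–Ab, which is a dominant ninth chord on Gb.
Gb is the root of Gb dominant ninth; root in the bass means root position.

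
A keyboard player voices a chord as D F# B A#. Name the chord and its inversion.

The distinct note names are D, F#, B, A#. Stacked in thirds they read B–D–F#–A#, which is a minor-major seventh chord on B.
D is the third of B minor-major seventh; third in the bass means first inversion (figured bass 6/5).

B minor-major seventh, first inversion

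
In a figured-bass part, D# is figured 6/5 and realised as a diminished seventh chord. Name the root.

B#

The figures 6/5 mean the third of the chord is in the bass. If D# is the third of a diminished seventh chord, the root is B# (chord tones B#–D#–F#–A).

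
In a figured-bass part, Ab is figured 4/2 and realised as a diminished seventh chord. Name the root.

B

The figures 4/2 mean the seventh of the chord is in the bass. If Ab is the seventh of a diminished seventh chord, the root is B (chord tones B–D–F–Ab).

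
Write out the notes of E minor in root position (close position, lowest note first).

Spelling E minor: E–G–B. In root position the root is bass, giving E, G, B from the bottom.

E, G, B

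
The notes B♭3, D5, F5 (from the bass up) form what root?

Bb

Reordering Bb, D, F into stacked thirds gives Bb–D–F; the bottom of that stack, Bb, is the root.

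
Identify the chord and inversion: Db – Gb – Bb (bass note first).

Gb major, second inversion

The distinct note names are Db, Gb, Bb. Stacked in thirds they read Gb–Bb–Db, which is a major triad on Gb.
With the fifth (Db) in the bass, the chord is in second inversion (figured bass 6/4).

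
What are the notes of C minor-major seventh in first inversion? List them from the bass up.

Eb, G, B, C

The chord tones are C–Eb–G–B. With the third (Eb) lowest for first inversion: Eb, G, B, C.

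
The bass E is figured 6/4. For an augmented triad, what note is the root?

Ab

The figures 6/4 mean the fifth of the chord is in the bass. If E is the fifth of an augmented triad, the root is Ab (chord tones Ab–C–E).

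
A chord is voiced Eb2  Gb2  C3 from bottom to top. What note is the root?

C

The distinct letter names are Eb, Gb, C. Arranged as a stack of thirds they read C–Eb–Gb, so C is the root (a C diminished triad).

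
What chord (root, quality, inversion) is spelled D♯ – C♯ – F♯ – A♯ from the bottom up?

The pitch classes D#, C#, F#, A# arrange in thirds as D#–F#–A#–C#: a D# minor seventh chord.
With the root (D#) in the bass, the chord is in root position (figured bass 7).

D# minor seventh, root position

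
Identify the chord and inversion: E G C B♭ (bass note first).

The pitch classes E, G, C, Bb arrange in thirds as C–E–G–Bb: a C dominant seventh chord.
E is the third of C dominant seventh; third in the bass means first inversion (figured bass 6/5).

C dominant seventh, first inversion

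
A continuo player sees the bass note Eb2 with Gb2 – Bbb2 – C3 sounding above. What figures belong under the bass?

6/5

The notes Eb, Gb, Bbb, C stack in thirds as C–Eb–Gb–Bbb — a C diminished seventh chord. The bass Eb is the third, so this is first inversion: figured 6/5.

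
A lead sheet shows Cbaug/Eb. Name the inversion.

Cbaug/Eb means Cb augmented with Eb in the bass. Eb is the third of Cb augmented (Cb–Eb–G), so this is first inversion.

first inversion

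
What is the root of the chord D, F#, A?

D

D, F#, A are the tones of a D major triad (D–F#–A), making D the root.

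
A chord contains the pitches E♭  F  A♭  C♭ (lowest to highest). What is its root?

Eb, F, Ab, Cb are the tones of an F half-diminished seventh chord (F–Ab–Cb–Eb), making F the root.

F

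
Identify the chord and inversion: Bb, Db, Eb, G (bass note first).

Eb dominant seventh, second inversion

The distinct note names are Bb, Db, Eb, G. Stacked in thirds they read Eb–G–Bb–Db, which is a dominant seventh chord on Eb.
With the fifth (Bb) in the bass, the chord is in second inversion (figured bass 4/3).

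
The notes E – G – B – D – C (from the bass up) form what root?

Reordering E, G, B, D, C into stacked thirds gives C–E–G–B–D; the bottom of that stack, C, is the root.

C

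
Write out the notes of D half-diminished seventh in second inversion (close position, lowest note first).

The chord tones are D–F–Ab–C. With the fifth (Ab) lowest for second inversion: Ab, C, D, F.

Ab, C, D, F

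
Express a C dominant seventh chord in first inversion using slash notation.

C7/E

First inversion of C dominant seventh has the third (E) in the bass. As a slash chord: C7/E.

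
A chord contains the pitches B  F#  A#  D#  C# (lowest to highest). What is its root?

Reordering B, F#, A#, D#, C# into stacked thirds gives B–D#–F#–A#–C#; the bottom of that stack, B, is the root.

B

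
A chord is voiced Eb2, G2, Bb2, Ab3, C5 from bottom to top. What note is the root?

Ab

Reordering Eb, G, Bb, Ab, C into stacked thirds gives Ab–C–Eb–G–Bb; the bottom of that stack, Ab, is the root.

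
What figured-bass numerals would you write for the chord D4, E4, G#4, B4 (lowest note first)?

4/2

The notes D, E, G#, B stack in thirds as E–G#–B–D — an E dominant seventh chord. The bass D is the seventh, so this is third inversion: figured 4/2.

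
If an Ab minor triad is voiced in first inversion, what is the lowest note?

Cb

In first inversion the third is lowest. For Ab minor (Ab–Cb–Eb) that is Cb.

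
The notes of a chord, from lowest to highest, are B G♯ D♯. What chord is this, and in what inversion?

G# minor, first inversion

Reducing to letter names: B, G#, D#. These stack in thirds as G#–B–D# — a G# minor triad.
With the third (B) in the bass, the chord is in first inversion (figured bass 6).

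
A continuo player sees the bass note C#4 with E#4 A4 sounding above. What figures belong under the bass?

The notes C#, E#, A stack in thirds as A–C#–E# — an A augmented triad. The bass C# is the third, so this is first inversion: figured 6.

6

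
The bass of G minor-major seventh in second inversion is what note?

G minor-major seventh is G–Bb–D–F#. Second inversion places the fifth in the bass: D.

D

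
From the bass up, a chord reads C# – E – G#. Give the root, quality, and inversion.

Reducing to letter names: C#, E, G#. These stack in thirds as C#–E–G# — a C# minor triad.
C# is the root of C# minor; root in the bass means root position (figured bass 5/3).

C# minor, root position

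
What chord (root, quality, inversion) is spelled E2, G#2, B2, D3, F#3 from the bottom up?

Reducing to letter names: E, G#, B, D, F#. These stack in thirds as E–G#–B–D–F# — an E dominant ninth chord.
E is the root of E dominant ninth; root in the bass means root position.

E dominant ninth, root position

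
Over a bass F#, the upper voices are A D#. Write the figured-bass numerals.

The notes F#, A, D# stack in thirds as D#–F#–A — a D# diminished triad. The bass F# is the third, so this is first inversion: figured 6.

6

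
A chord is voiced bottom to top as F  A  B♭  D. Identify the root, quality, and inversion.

Reducing to letter names: F, A, Bb, D. These stack in thirds as Bb–D–F–A — a Bb major seventh chord.
F is the fifth of Bb major seventh; fifth in the bass means second inversion (figured bass 4/3).

Bb major seventh, second inversion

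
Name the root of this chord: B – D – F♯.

The distinct letter names are B, D, F#. Arranged as a stack of thirds they read B–D–F#, so B is the root (a B minor triad).

B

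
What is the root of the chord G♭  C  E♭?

C

Gb, C, Eb are the tones of a C diminished triad (C–Eb–Gb), making C the root.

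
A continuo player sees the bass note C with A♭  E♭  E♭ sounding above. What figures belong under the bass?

The notes C, Ab, Eb stack in thirds as Ab–C–Eb — an Ab major triad. The bass C is the third, so this is first inversion: figured 6.

6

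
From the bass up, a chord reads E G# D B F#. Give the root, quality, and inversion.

E dominant ninth, root position

The pitch classes E, G#, D, B, F# arrange in thirds as E–G#–B–D–F#: an E dominant ninth chord.
E is the root of E dominant ninth; root in the bass means root position.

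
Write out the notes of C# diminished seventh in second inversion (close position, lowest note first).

G, Bb, C#, E

C# diminished seventh is C#–E–G–Bb. Second inversion puts the fifth (G) in the bass, with the remaining tones above: G, Bb, C#, E.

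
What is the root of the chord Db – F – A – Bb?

Bb

Db, F, A, Bb are the tones of a Bb minor-major seventh chord (Bb–Db–F–A), making Bb the root.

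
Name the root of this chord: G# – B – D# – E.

The distinct letter names are G#, B, D#, E. Arranged as a stack of thirds they read E–G#–B–D#, so E is the root (an E major seventh chord).

E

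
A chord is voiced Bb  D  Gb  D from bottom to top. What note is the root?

Bb, D, Gb are the tones of a Gb augmented triad (Gb–Bb–D), making Gb the root.

Gb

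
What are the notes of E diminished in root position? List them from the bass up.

E, G, Bb

E diminished is E–G–Bb. Root position puts the root (E) in the bass, with the remaining tones above: E, G, Bb.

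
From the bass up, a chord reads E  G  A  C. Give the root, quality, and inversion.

Reducing to letter names: E, G, A, C. These stack in thirds as A–C–E–G — an A minor seventh chord.
With the fifth (E) in the bass, the chord is in second inversion (figured bass 4/3).

A minor seventh, second inversion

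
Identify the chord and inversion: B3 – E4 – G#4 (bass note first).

Reducing to letter names: B, E, G#. These stack in thirds as E–G#–B — an E major triad.
The lowest note is B, the fifth of the chord, so this is second inversion (figured bass 6/4).

E major, second inversion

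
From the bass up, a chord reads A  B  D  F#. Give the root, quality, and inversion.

The distinct note names are A, B, D, F#. Stacked in thirds they read B–D–F#–A, which is a minor seventh chord on B.
The lowest note is A, the seventh of the chord, so this is third inversion (figured bass 4/2).

B minor seventh, third inversion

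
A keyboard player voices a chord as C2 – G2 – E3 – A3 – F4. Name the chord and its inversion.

F major ninth, second inversion

Reducing to letter names: C, G, E, A, F. These stack in thirds as F–A–C–E–G — an F major ninth chord.
The lowest note is C, the fifth of the chord, so this is second inversion.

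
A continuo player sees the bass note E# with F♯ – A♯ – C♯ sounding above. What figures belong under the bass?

4/2

The notes E#, F#, A#, C# stack in thirds as F#–A#–C#–E# — an F# major seventh chord. The bass E# is the seventh, so this is third inversion: figured 4/2.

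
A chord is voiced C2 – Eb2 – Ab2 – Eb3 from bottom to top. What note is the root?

Ab

The distinct letter names are C, Eb, Ab. Arranged as a stack of thirds they read Ab–C–Eb, so Ab is the root (an Ab major triad).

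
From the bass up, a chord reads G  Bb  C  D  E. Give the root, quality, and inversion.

C dominant ninth, second inversion

Reducing to letter names: G, Bb, C, D, E. These stack in thirds as C–E–G–Bb–D — a C dominant ninth chord.
The lowest note is G, the fifth of the chord, so this is second inversion.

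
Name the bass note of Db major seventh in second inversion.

Ab

In second inversion the fifth is lowest. For Db major seventh (Db–F–Ab–C) that is Ab.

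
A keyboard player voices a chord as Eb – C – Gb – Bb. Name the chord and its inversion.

C half-diminished seventh, first inversion

Reducing to letter names: Eb, C, Gb, Bb. These stack in thirds as C–Eb–Gb–Bb — a C half-diminished seventh chord.
With the third (Eb) in the bass, the chord is in first inversion (figured bass 6/5).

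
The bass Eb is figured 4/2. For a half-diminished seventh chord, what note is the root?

The figures 4/2 mean the seventh of the chord is in the bass. If Eb is the seventh of a half-diminished seventh chord, the root is F (chord tones F–Ab–Cb–Eb).

F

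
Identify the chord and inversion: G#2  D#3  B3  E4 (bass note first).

E major seventh, first inversion

Reducing to letter names: G#, D#, B, E. These stack in thirds as E–G#–B–D# — an E major seventh chord.
The lowest note is G#, the third of the chord, so this is first inversion (figured bass 6/5).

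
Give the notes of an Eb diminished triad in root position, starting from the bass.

Spelling Eb diminished: Eb–Gb–Bbb. In root position the root is bass, giving Eb, Gb, Bbb from the bottom.

Eb, Gb, Bbb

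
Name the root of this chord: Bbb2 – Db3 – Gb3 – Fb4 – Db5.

Bbb, Db, Gb, Fb are the tones of a Gb minor seventh chord (Gb–Bbb–Db–Fb), making Gb the root.

Gb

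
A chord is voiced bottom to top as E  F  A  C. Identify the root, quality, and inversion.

The distinct note names are E, F, A, C. Stacked in thirds they read F–A–C–E, which is a major seventh chord on F.
With the seventh (E) in the bass, the chord is in third inversion (figured bass 4/2).

F major seventh, third inversion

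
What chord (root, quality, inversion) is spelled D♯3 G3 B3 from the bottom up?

The pitch classes D#, G, B arrange in thirds as G–B–D#: a G augmented triad.
With the fifth (D#) in the bass, the chord is in second inversion (figured bass 6/4).

G augmented, second inversion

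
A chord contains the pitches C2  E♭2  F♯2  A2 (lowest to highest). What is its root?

C, Eb, F#, A are the tones of an F# diminished seventh chord (F#–A–C–Eb), making F# the root.

F#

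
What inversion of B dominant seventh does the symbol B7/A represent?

B7/A means B dominant seventh with A in the bass. A is the seventh of B dominant seventh (B–D#–F#–A), so this is third inversion.

third inversion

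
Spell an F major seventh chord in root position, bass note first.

The chord tones are F–A–C–E. With the root (F) lowest for root position: F, A, C, E.

F, A, C, E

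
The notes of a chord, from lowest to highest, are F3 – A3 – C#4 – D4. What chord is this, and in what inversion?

The pitch classes F, A, C#, D arrange in thirds as D–F–A–C#: a D minor-major seventh chord.
The lowest note is F, the third of the chord, so this is first inversion (figured bass 6/5).

D minor-major seventh, first inversion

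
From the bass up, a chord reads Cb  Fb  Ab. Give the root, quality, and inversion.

The distinct note names are Cb, Fb, Ab. Stacked in thirds they read Fb–Ab–Cb, which is a major triad on Fb.
With the fifth (Cb) in the bass, the chord is in second inversion (figured bass 6/4).

Fb major, second inversion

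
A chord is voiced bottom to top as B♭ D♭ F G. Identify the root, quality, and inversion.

Reducing to letter names: Bb, Db, F, G. These stack in thirds as G–Bb–Db–F — a G half-diminished seventh chord.
With the third (Bb) in the bass, the chord is in first inversion (figured bass 6/5).

G half-diminished seventh, first inversion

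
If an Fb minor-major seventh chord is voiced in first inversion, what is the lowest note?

Fb minor-major seventh is Fb–Abb–Cb–Eb. First inversion places the third in the bass: Abb.

Abb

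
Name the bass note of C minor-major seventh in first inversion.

The third of C minor-major seventh (C–Eb–G–B) is Eb; that is the bass in first inversion.

Eb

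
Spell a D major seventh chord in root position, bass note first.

D, F#, A, C#

The chord tones are D–F#–A–C#. With the root (D) lowest for root position: D, F#, A, C#.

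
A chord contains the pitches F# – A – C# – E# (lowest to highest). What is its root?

F#

The distinct letter names are F#, A, C#, E#. Arranged as a stack of thirds they read F#–A–C#–E#, so F# is the root (an F# minor-major seventh chord).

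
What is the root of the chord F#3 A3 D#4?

The distinct letter names are F#, A, D#. Arranged as a stack of thirds they read D#–F#–A, so D# is the root (a D# diminished triad).

D#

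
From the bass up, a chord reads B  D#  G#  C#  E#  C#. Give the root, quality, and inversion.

The pitch classes B, D#, G#, C#, E# arrange in thirds as C#–E#–G#–B–D#: a C# dominant ninth chord.
With the seventh (B) in the bass, the chord is in third inversion.

C# dominant ninth, third inversion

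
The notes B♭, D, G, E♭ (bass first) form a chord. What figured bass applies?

The notes Bb, D, G, Eb stack in thirds as Eb–G–Bb–D — an Eb major seventh chord. The bass Bb is the fifth, so this is second inversion: figured 4/3.

4/3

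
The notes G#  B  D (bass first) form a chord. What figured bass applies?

The notes G#, B, D stack in thirds as G#–B–D — a G# diminished triad. The bass G# is the root, so this is root position: figured 5/3.

5/3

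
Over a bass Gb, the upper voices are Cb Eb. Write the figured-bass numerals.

The notes Gb, Cb, Eb stack in thirds as Cb–Eb–Gb — a Cb major triad. The bass Gb is the fifth, so this is second inversion: figured 6/4.

6/4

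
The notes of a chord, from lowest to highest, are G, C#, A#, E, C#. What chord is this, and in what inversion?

Reducing to letter names: G, C#, A#, E. These stack in thirds as A#–C#–E–G — an A# diminished seventh chord.
With the seventh (G) in the bass, the chord is in third inversion (figured bass 4/2).

A# diminished seventh, third inversion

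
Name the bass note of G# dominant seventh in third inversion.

F#

In third inversion the seventh is lowest. For G# dominant seventh (G#–B#–D#–F#) that is F#.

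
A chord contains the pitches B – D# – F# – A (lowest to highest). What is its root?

B

Reordering B, D#, F#, A into stacked thirds gives B–D#–F#–A; the bottom of that stack, B, is the root.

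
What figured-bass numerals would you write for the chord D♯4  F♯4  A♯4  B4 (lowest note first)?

6/5

The notes D#, F#, A#, B stack in thirds as B–D#–F#–A# — a B major seventh chord. The bass D# is the third, so this is first inversion: figured 6/5.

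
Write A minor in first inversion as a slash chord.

Am/C

First inversion of A minor has the third (C) in the bass. As a slash chord: Am/C.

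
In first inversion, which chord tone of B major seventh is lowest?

B major seventh is B–D#–F#–A#. First inversion places the third in the bass: D#.

D#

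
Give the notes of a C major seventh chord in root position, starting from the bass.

C, E, G, B

Spelling C major seventh: C–E–G–B. In root position the root is bass, giving C, E, G, B from the bottom.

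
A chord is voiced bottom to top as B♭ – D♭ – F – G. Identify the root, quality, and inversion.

G half-diminished seventh, first inversion

Reducing to letter names: Bb, Db, F, G. These stack in thirds as G–Bb–Db–F — a G half-diminished seventh chord.
Bb is the third of G half-diminished seventh; third in the bass means first inversion (figured bass 6/5).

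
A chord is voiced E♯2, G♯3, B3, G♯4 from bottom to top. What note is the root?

E#

E#, G#, B are the tones of an E# diminished triad (E#–G#–B), making E# the root.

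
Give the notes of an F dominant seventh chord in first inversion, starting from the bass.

Spelling F dominant seventh: F–A–C–Eb. In first inversion the third is bass, giving A, C, Eb, F from the bottom.

A, C, Eb, F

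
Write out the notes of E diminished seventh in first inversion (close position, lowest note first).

G, Bb, Db, E

E diminished seventh is E–G–Bb–Db. First inversion puts the third (G) in the bass, with the remaining tones above: G, Bb, Db, E.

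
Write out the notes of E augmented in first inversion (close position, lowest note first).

E augmented is E–G#–B#. First inversion puts the third (G#) in the bass, with the remaining tones above: G#, B#, E.

G#, B#, E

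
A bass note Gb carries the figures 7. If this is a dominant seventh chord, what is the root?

The figures 7 mean the root of the chord is in the bass. If Gb is the root of a dominant seventh chord, the root is Gb (chord tones Gb–Bb–Db–Fb).

Gb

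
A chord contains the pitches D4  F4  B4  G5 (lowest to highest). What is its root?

D, F, B, G are the tones of a G dominant seventh chord (G–B–D–F), making G the root.

G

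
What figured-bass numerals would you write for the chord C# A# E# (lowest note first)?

The notes C#, A#, E# stack in thirds as A#–C#–E# — an A# minor triad. The bass C# is the third, so this is first inversion: figured 6.

6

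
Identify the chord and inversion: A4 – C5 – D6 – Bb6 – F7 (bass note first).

Bb major ninth, third inversion

The distinct note names are A, C, D, Bb, F. Stacked in thirds they read Bb–D–F–A–C, which is a major ninth chord on Bb.
The lowest note is A, the seventh of the chord, so this is third inversion.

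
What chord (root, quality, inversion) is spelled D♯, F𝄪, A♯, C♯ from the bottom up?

Reducing to letter names: D#, F##, A#, C#. These stack in thirds as D#–F##–A#–C# — a D# dominant seventh chord.
With the root (D#) in the bass, the chord is in root position (figured bass 7).

D# dominant seventh, root position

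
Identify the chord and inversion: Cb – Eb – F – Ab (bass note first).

F half-diminished seventh, second inversion

The pitch classes Cb, Eb, F, Ab arrange in thirds as F–Ab–Cb–Eb: an F half-diminished seventh chord.
With the fifth (Cb) in the bass, the chord is in second inversion (figured bass 4/3).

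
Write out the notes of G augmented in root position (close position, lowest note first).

G, B, D#

The chord tones are G–B–D#. With the root (G) lowest for root position: G, B, D#.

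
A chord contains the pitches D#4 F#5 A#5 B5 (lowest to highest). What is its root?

B

D#, F#, A#, B are the tones of a B major seventh chord (B–D#–F#–A#), making B the root.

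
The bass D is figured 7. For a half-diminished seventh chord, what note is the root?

The figures 7 mean the root of the chord is in the bass. If D is the root of a half-diminished seventh chord, the root is D (chord tones D–F–Ab–C).

D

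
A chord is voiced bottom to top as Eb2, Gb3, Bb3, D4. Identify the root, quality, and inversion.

Eb minor-major seventh, root position

The distinct note names are Eb, Gb, Bb, D. Stacked in thirds they read Eb–Gb–Bb–D, which is a minor-major seventh chord on Eb.
Eb is the root of Eb minor-major seventh; root in the bass means root position (figured bass 7).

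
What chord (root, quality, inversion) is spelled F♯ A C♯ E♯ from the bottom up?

F# minor-major seventh, root position

Reducing to letter names: F#, A, C#, E#. These stack in thirds as F#–A–C#–E# — an F# minor-major seventh chord.
With the root (F#) in the bass, the chord is in root position (figured bass 7).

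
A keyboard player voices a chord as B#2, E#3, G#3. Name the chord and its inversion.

The distinct note names are B#, E#, G#. Stacked in thirds they read E#–G#–B#, which is a minor triad on E#.
With the fifth (B#) in the bass, the chord is in second inversion (figured bass 6/4).

E# minor, second inversion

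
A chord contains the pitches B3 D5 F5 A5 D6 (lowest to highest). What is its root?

B, D, F, A are the tones of a B half-diminished seventh chord (B–D–F–A), making B the root.

B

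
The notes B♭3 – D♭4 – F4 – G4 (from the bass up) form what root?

G

Bb, Db, F, G are the tones of a G half-diminished seventh chord (G–Bb–Db–F), making G the root.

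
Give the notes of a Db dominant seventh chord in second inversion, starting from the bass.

Ab, Cb, Db, F

Spelling Db dominant seventh: Db–F–Ab–Cb. In second inversion the fifth is bass, giving Ab, Cb, Db, F from the bottom.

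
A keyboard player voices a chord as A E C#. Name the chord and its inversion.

Reducing to letter names: A, E, C#. These stack in thirds as A–C#–E — an A major triad.
A is the root of A major; root in the bass means root position (figured bass 5/3).

A major, root position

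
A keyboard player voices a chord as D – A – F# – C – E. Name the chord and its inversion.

D dominant ninth, root position

The distinct note names are D, A, F#, C, E. Stacked in thirds they read D–F#–A–C–E, which is a dominant ninth chord on D.
D is the root of D dominant ninth; root in the bass means root position.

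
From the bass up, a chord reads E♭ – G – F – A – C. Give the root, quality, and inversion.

F dominant ninth, third inversion

The distinct note names are Eb, G, F, A, C. Stacked in thirds they read F–A–C–Eb–G, which is a dominant ninth chord on F.
With the seventh (Eb) in the bass, the chord is in third inversion.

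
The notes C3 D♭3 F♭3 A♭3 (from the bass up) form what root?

Db

C, Db, Fb, Ab are the tones of a Db minor-major seventh chord (Db–Fb–Ab–C), making Db the root.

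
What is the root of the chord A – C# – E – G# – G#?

A, C#, E, G# are the tones of an A major seventh chord (A–C#–E–G#), making A the root.

A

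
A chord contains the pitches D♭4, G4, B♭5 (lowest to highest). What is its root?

The distinct letter names are Db, G, Bb. Arranged as a stack of thirds they read G–Bb–Db, so G is the root (a G diminished triad).

G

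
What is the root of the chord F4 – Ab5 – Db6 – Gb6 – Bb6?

Gb

F, Ab, Db, Gb, Bb are the tones of a Gb major ninth chord (Gb–Bb–Db–F–Ab), making Gb the root.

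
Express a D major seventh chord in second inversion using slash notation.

Second inversion of D major seventh has the fifth (A) in the bass. As a slash chord: Dmaj7/A.

Dmaj7/A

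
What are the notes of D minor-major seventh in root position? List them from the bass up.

D, F, A, C#

Spelling D minor-major seventh: D–F–A–C#. In root position the root is bass, giving D, F, A, C# from the bottom.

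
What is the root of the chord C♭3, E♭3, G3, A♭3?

Ab

Cb, Eb, G, Ab are the tones of an Ab minor-major seventh chord (Ab–Cb–Eb–G), making Ab the root.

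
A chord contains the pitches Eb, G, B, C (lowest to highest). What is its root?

C

Eb, G, B, C are the tones of a C minor-major seventh chord (C–Eb–G–B), making C the root.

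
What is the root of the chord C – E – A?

A

C, E, A are the tones of an A minor triad (A–C–E), making A the root.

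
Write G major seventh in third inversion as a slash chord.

Gmaj7/F#

Third inversion of G major seventh has the seventh (F#) in the bass. As a slash chord: Gmaj7/F#.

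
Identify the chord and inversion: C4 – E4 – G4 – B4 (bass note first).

C major seventh, root position

Reducing to letter names: C, E, G, B. These stack in thirds as C–E–G–B — a C major seventh chord.
The lowest note is C, the root of the chord, so this is root position (figured bass 7).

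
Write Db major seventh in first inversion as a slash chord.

Dbmaj7/F

First inversion of Db major seventh has the third (F) in the bass. As a slash chord: Dbmaj7/F.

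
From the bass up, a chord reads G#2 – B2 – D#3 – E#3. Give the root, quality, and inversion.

E# half-diminished seventh, first inversion

Reducing to letter names: G#, B, D#, E#. These stack in thirds as E#–G#–B–D# — an E# half-diminished seventh chord.
The lowest note is G#, the third of the chord, so this is first inversion (figured bass 6/5).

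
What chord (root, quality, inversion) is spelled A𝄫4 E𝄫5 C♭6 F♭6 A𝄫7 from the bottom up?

The distinct note names are Abb, Ebb, Cb, Fb. Stacked in thirds they read Fb–Abb–Cb–Ebb, which is a minor seventh chord on Fb.
The lowest note is Abb, the third of the chord, so this is first inversion (figured bass 6/5).

Fb minor seventh, first inversion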